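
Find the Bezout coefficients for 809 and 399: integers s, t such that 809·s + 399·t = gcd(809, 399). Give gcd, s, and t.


Euclidean algorithm on (809, 399) — divide until remainder is 0:
  809 = 2 · 399 + 11
  399 = 36 · 11 + 3
  11 = 3 · 3 + 2
  3 = 1 · 2 + 1
  2 = 2 · 1 + 0
gcd(809, 399) = 1.
Track Bezout coefficients alongside the remainders: start with r₀ = 809 = a·1 + b·0 (s = 1, t = 0) and r₁ = 399 = a·0 + b·1 (s = 0, t = 1); each new remainder r_{k+1} = r_{k-1} − q_k·r_k inherits s_{k+1} = s_{k-1} − q_k·s_k, t_{k+1} = t_{k-1} − q_k·t_k, so r_k = a·s_k + b·t_k at every step:
  q = 2: r = 11, s = 1 − 2·0 = 1, t = 0 − 2·1 = -2  (check: 809·1 + 399·(-2) = 11)
  q = 36: r = 3, s = 0 − 36·1 = -36, t = 1 − 36·(-2) = 73  (check: 809·(-36) + 399·73 = 3)
  q = 3: r = 2, s = 1 − 3·(-36) = 109, t = -2 − 3·73 = -221  (check: 809·109 + 399·(-221) = 2)
  q = 1: r = 1, s = -36 − 1·109 = -145, t = 73 − 1·(-221) = 294  (check: 809·(-145) + 399·294 = 1)
The row with r = 1 (the gcd) gives the Bezout coefficients s = -145, t = 294.
Result: 809 · (-145) + 399 · (294) = 1.

gcd(809, 399) = 1; s = -145, t = 294 (check: 809·(-145) + 399·294 = 1).


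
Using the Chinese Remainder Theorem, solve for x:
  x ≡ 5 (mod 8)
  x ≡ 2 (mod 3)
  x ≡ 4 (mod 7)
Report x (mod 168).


Moduli 8, 3, 7 are pairwise coprime; by CRT there is a unique solution modulo M = 8 · 3 · 7 = 168.
Solve pairwise, accumulating the modulus:
  Start with x ≡ 5 (mod 8).
  Combine with x ≡ 2 (mod 3): since gcd(8, 3) = 1, we get a unique residue mod 24.
    Write x = 5 + 8·t and substitute into x ≡ 2 (mod 3): 8·t ≡ 2 − 5 = -3 (mod 3).
    Reduce coefficients mod 3: 2·t ≡ 0 (mod 3).
    The inverse of 2 mod 3 is 2 (since 2·2 = 4 = 1·3 + 1), so t ≡ 2·0 = 0 ≡ 0 (mod 3).
    Then x = 5 + 8·0 = 5, valid modulo lcm(8, 3) = 24: x ≡ 5 (mod 24).
  Combine with x ≡ 4 (mod 7): since gcd(24, 7) = 1, we get a unique residue mod 168.
    Write x = 5 + 24·t and substitute into x ≡ 4 (mod 7): 24·t ≡ 4 − 5 = -1 (mod 7).
    Reduce coefficients mod 7: 3·t ≡ 6 (mod 7).
    The inverse of 3 mod 7 is 5 (since 3·5 = 15 = 2·7 + 1), so t ≡ 5·6 = 30 ≡ 2 (mod 7).
    Then x = 5 + 24·2 = 53, valid modulo lcm(24, 7) = 168: x ≡ 53 (mod 168).
Verify: 53 mod 8 = 5 ✓, 53 mod 3 = 2 ✓, 53 mod 7 = 4 ✓.

x ≡ 53 (mod 168).


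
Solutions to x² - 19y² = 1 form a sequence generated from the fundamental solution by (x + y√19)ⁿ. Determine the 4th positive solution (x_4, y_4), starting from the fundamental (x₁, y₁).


Step 1: Find the fundamental solution (x₁, y₁) of x² - 19y² = 1.
  Expand √19 as a continued fraction. a₀ = ⌊√19⌋ = 4; iterate m_{k+1} = d_k·a_k − m_k, d_{k+1} = (19 − m_{k+1}²)/d_k, a_{k+1} = ⌊(a₀ + m_{k+1})/d_{k+1}⌋ (starting m₀ = 0, d₀ = 1), with convergents p_k = a_k·p_{k-1} + p_{k-2}, q_k = a_k·q_{k-1} + q_{k-2} (p₋₁ = 1, q₋₁ = 0):
  k = 0: a₀ = 4; p₀/q₀ = 4/1; p₀² − 19·q₀² = 16 − 19 = -3.
  k = 1: m = 4, d = 3, a = ⌊(4 + 4)/3⌋ = 2; p/q = (2·4 + 1)/(2·1 + 0) = 9/2; p² − 19·q² = 81 − 76 = 5.
  k = 2: m = 2, d = 5, a = ⌊(4 + 2)/5⌋ = 1; p/q = (1·9 + 4)/(1·2 + 1) = 13/3; p² − 19·q² = 169 − 171 = -2.
  k = 3: m = 3, d = 2, a = ⌊(4 + 3)/2⌋ = 3; p/q = (3·13 + 9)/(3·3 + 2) = 48/11; p² − 19·q² = 2304 − 2299 = 5.
  k = 4: m = 3, d = 5, a = ⌊(4 + 3)/5⌋ = 1; p/q = (1·48 + 13)/(1·11 + 3) = 61/14; p² − 19·q² = 3721 − 3724 = -3.
  k = 5: m = 2, d = 3, a = ⌊(4 + 2)/3⌋ = 2; p/q = (2·61 + 48)/(2·14 + 11) = 170/39; p² − 19·q² = 28900 − 28899 = 1.
  The first convergent with p² − 19·q² = 1 gives the fundamental solution (x₁, y₁) = (170, 39).
Step 2: Apply the recurrence (x_{n+1}, y_{n+1}) = (x₁x_n + 19y₁y_n, x₁y_n + y₁x_n) repeatedly.
  From (x_1, y_1) = (170, 39): x_2 = 170·170 + 19·39·39 = 57799; y_2 = 170·39 + 39·170 = 13260.
  From (x_2, y_2) = (57799, 13260): x_3 = 170·57799 + 19·39·13260 = 19651490; y_3 = 170·13260 + 39·57799 = 4508361.
  From (x_3, y_3) = (19651490, 4508361): x_4 = 170·19651490 + 19·39·4508361 = 6681448801; y_4 = 170·4508361 + 39·19651490 = 1532829480.
Step 3: Verify x_4² - 19·y_4² = 44641758080384337601 - 44641758080384337600 = 1 (should be 1). ✓

(x_1, y_1) = (170, 39); (x_4, y_4) = (6681448801, 1532829480).


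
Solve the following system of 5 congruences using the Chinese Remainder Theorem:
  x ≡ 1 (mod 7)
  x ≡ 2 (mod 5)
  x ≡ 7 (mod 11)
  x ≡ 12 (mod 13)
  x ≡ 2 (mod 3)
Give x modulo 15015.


Product of moduli M = 7 · 5 · 11 · 13 · 3 = 15015.
Merge one congruence at a time:
  Start: x ≡ 1 (mod 7).
  Combine with x ≡ 2 (mod 5); new modulus lcm = 35.
    Write x = 1 + 7·t and substitute into x ≡ 2 (mod 5): 7·t ≡ 2 − 1 = 1 (mod 5).
    Reduce coefficients mod 5: 2·t ≡ 1 (mod 5).
    The inverse of 2 mod 5 is 3 (since 2·3 = 6 = 1·5 + 1), so t ≡ 3·1 = 3 ≡ 3 (mod 5).
    Then x = 1 + 7·3 = 22, valid modulo lcm(7, 5) = 35: x ≡ 22 (mod 35).
  Combine with x ≡ 7 (mod 11); new modulus lcm = 385.
    Write x = 22 + 35·t and substitute into x ≡ 7 (mod 11): 35·t ≡ 7 − 22 = -15 (mod 11).
    Reduce coefficients mod 11: 2·t ≡ 7 (mod 11).
    The inverse of 2 mod 11 is 6 (since 2·6 = 12 = 1·11 + 1), so t ≡ 6·7 = 42 ≡ 9 (mod 11).
    Then x = 22 + 35·9 = 337, valid modulo lcm(35, 11) = 385: x ≡ 337 (mod 385).
  Combine with x ≡ 12 (mod 13); new modulus lcm = 5005.
    Write x = 337 + 385·t and substitute into x ≡ 12 (mod 13): 385·t ≡ 12 − 337 = -325 (mod 13).
    Reduce coefficients mod 13: 8·t ≡ 0 (mod 13).
    The inverse of 8 mod 13 is 5 (since 8·5 = 40 = 3·13 + 1), so t ≡ 5·0 = 0 ≡ 0 (mod 13).
    Then x = 337 + 385·0 = 337, valid modulo lcm(385, 13) = 5005: x ≡ 337 (mod 5005).
  Combine with x ≡ 2 (mod 3); new modulus lcm = 15015.
    Write x = 337 + 5005·t and substitute into x ≡ 2 (mod 3): 5005·t ≡ 2 − 337 = -335 (mod 3).
    Reduce coefficients mod 3: 1·t ≡ 1 (mod 3).
    So t ≡ 1 (mod 3).
    Then x = 337 + 5005·1 = 5342, valid modulo lcm(5005, 3) = 15015: x ≡ 5342 (mod 15015).
Verify against each original: 5342 mod 7 = 1, 5342 mod 5 = 2, 5342 mod 11 = 7, 5342 mod 13 = 12, 5342 mod 3 = 2.

x ≡ 5342 (mod 15015).


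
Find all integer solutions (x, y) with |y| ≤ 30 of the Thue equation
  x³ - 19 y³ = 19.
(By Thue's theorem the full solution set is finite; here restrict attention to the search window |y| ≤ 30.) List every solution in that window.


The equation is x³ - 19y³ = 19. For fixed y, x³ = 19·y³ + 19, so a solution requires the RHS to be a perfect cube.
Strategy: iterate y from -30 to 30, compute RHS = 19·y³ + 19, and check whether it is a (positive or negative) perfect cube.
Check small values of y:
  y = 0: RHS = 19 is not a perfect cube.
  y = 1: RHS = 38 is not a perfect cube.
  y = -1: RHS = 0 = (0)³ ⇒ x = 0 works.
  y = 2: RHS = 171 is not a perfect cube.
  y = -2: RHS = -133 is not a perfect cube.
  y = 3: RHS = 532 is not a perfect cube.
  y = -3: RHS = -494 is not a perfect cube.
Continuing the search up to |y| = 30 finds no further solutions beyond those listed.
Collected solutions: (0, -1).

Solutions (with |y| ≤ 30): (0, -1).


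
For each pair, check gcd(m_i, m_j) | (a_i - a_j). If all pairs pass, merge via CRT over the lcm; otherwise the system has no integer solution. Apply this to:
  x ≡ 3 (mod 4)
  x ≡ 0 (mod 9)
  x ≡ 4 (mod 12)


Moduli 4, 9, 12 are not pairwise coprime, so CRT works modulo lcm(m_i) when all pairwise compatibility conditions hold.
Pairwise compatibility: gcd(m_i, m_j) must divide a_i - a_j for every pair.
Merge one congruence at a time:
  Start: x ≡ 3 (mod 4).
  Combine with x ≡ 0 (mod 9): gcd(4, 9) = 1; 0 - 3 = -3, which IS divisible by 1, so compatible.
    Write x = 3 + 4·t and substitute into x ≡ 0 (mod 9): 4·t ≡ 0 − 3 = -3 (mod 9).
    Reduce coefficients mod 9: 4·t ≡ 6 (mod 9).
    The inverse of 4 mod 9 is 7 (since 4·7 = 28 = 3·9 + 1), so t ≡ 7·6 = 42 ≡ 6 (mod 9).
    Then x = 3 + 4·6 = 27, valid modulo lcm(4, 9) = 36: x ≡ 27 (mod 36).
  Combine with x ≡ 4 (mod 12): gcd(36, 12) = 12, and 4 - 27 = -23 is NOT divisible by 12.
    ⇒ system is inconsistent (no integer solution).

No solution (the system is inconsistent).


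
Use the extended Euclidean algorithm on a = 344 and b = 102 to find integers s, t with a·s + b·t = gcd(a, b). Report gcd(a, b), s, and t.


Euclidean algorithm on (344, 102) — divide until remainder is 0:
  344 = 3 · 102 + 38
  102 = 2 · 38 + 26
  38 = 1 · 26 + 12
  26 = 2 · 12 + 2
  12 = 6 · 2 + 0
gcd(344, 102) = 2.
Track Bezout coefficients alongside the remainders: start with r₀ = 344 = a·1 + b·0 (s = 1, t = 0) and r₁ = 102 = a·0 + b·1 (s = 0, t = 1); each new remainder r_{k+1} = r_{k-1} − q_k·r_k inherits s_{k+1} = s_{k-1} − q_k·s_k, t_{k+1} = t_{k-1} − q_k·t_k, so r_k = a·s_k + b·t_k at every step:
  q = 3: r = 38, s = 1 − 3·0 = 1, t = 0 − 3·1 = -3  (check: 344·1 + 102·(-3) = 38)
  q = 2: r = 26, s = 0 − 2·1 = -2, t = 1 − 2·(-3) = 7  (check: 344·(-2) + 102·7 = 26)
  q = 1: r = 12, s = 1 − 1·(-2) = 3, t = -3 − 1·7 = -10  (check: 344·3 + 102·(-10) = 12)
  q = 2: r = 2, s = -2 − 2·3 = -8, t = 7 − 2·(-10) = 27  (check: 344·(-8) + 102·27 = 2)
The row with r = 2 (the gcd) gives the Bezout coefficients s = -8, t = 27.
Result: 344 · (-8) + 102 · (27) = 2.

gcd(344, 102) = 2; s = -8, t = 27 (check: 344·(-8) + 102·27 = 2).


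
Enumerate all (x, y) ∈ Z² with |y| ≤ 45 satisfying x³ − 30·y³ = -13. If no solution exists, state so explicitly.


The equation is x³ - 30y³ = -13. For fixed y, x³ = 30·y³ − 13, so a solution requires the RHS to be a perfect cube.
Strategy: iterate y from -45 to 45, compute RHS = 30·y³ − 13, and check whether it is a (positive or negative) perfect cube.
Check small values of y:
  y = 0: RHS = -13 is not a perfect cube.
  y = 1: RHS = 17 is not a perfect cube.
  y = -1: RHS = -43 is not a perfect cube.
  y = 2: RHS = 227 is not a perfect cube.
  y = -2: RHS = -253 is not a perfect cube.
  y = 3: RHS = 797 is not a perfect cube.
  y = -3: RHS = -823 is not a perfect cube.
Continuing the search up to |y| = 45 finds no solutions either.
No (x, y) in the scanned range satisfies the equation.

No integer solutions with |y| ≤ 45.


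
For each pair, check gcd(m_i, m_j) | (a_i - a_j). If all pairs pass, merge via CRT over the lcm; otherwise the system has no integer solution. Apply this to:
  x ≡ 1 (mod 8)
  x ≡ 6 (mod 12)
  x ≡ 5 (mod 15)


Moduli 8, 12, 15 are not pairwise coprime, so CRT works modulo lcm(m_i) when all pairwise compatibility conditions hold.
Pairwise compatibility: gcd(m_i, m_j) must divide a_i - a_j for every pair.
Merge one congruence at a time:
  Start: x ≡ 1 (mod 8).
  Combine with x ≡ 6 (mod 12): gcd(8, 12) = 4, and 6 - 1 = 5 is NOT divisible by 4.
    ⇒ system is inconsistent (no integer solution).

No solution (the system is inconsistent).


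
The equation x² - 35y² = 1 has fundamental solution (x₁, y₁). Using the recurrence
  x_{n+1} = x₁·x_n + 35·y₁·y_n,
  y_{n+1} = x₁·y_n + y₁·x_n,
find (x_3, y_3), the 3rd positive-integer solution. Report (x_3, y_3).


Step 1: Find the fundamental solution (x₁, y₁) of x² - 35y² = 1.
  Expand √35 as a continued fraction. a₀ = ⌊√35⌋ = 5; iterate m_{k+1} = d_k·a_k − m_k, d_{k+1} = (35 − m_{k+1}²)/d_k, a_{k+1} = ⌊(a₀ + m_{k+1})/d_{k+1}⌋ (starting m₀ = 0, d₀ = 1), with convergents p_k = a_k·p_{k-1} + p_{k-2}, q_k = a_k·q_{k-1} + q_{k-2} (p₋₁ = 1, q₋₁ = 0):
  k = 0: a₀ = 5; p₀/q₀ = 5/1; p₀² − 35·q₀² = 25 − 35 = -10.
  k = 1: m = 5, d = 10, a = ⌊(5 + 5)/10⌋ = 1; p/q = (1·5 + 1)/(1·1 + 0) = 6/1; p² − 35·q² = 36 − 35 = 1.
  The first convergent with p² − 35·q² = 1 gives the fundamental solution (x₁, y₁) = (6, 1).
Step 2: Apply the recurrence (x_{n+1}, y_{n+1}) = (x₁x_n + 35y₁y_n, x₁y_n + y₁x_n) repeatedly.
  From (x_1, y_1) = (6, 1): x_2 = 6·6 + 35·1·1 = 71; y_2 = 6·1 + 1·6 = 12.
  From (x_2, y_2) = (71, 12): x_3 = 6·71 + 35·1·12 = 846; y_3 = 6·12 + 1·71 = 143.
Step 3: Verify x_3² - 35·y_3² = 715716 - 715715 = 1 (should be 1). ✓

(x_1, y_1) = (6, 1); (x_3, y_3) = (846, 143).


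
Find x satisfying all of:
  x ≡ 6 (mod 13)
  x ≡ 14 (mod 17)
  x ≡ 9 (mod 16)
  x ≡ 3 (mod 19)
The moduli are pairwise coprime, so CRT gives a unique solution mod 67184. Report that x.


Product of moduli M = 13 · 17 · 16 · 19 = 67184.
Merge one congruence at a time:
  Start: x ≡ 6 (mod 13).
  Combine with x ≡ 14 (mod 17); new modulus lcm = 221.
    Write x = 6 + 13·t and substitute into x ≡ 14 (mod 17): 13·t ≡ 14 − 6 = 8 (mod 17).
    The inverse of 13 mod 17 is 4 (since 13·4 = 52 = 3·17 + 1), so t ≡ 4·8 = 32 ≡ 15 (mod 17).
    Then x = 6 + 13·15 = 201, valid modulo lcm(13, 17) = 221: x ≡ 201 (mod 221).
  Combine with x ≡ 9 (mod 16); new modulus lcm = 3536.
    Write x = 201 + 221·t and substitute into x ≡ 9 (mod 16): 221·t ≡ 9 − 201 = -192 (mod 16).
    Reduce coefficients mod 16: 13·t ≡ 0 (mod 16).
    The inverse of 13 mod 16 is 5 (since 13·5 = 65 = 4·16 + 1), so t ≡ 5·0 = 0 ≡ 0 (mod 16).
    Then x = 201 + 221·0 = 201, valid modulo lcm(221, 16) = 3536: x ≡ 201 (mod 3536).
  Combine with x ≡ 3 (mod 19); new modulus lcm = 67184.
    Write x = 201 + 3536·t and substitute into x ≡ 3 (mod 19): 3536·t ≡ 3 − 201 = -198 (mod 19).
    Reduce coefficients mod 19: 2·t ≡ 11 (mod 19).
    The inverse of 2 mod 19 is 10 (since 2·10 = 20 = 1·19 + 1), so t ≡ 10·11 = 110 ≡ 15 (mod 19).
    Then x = 201 + 3536·15 = 53241, valid modulo lcm(3536, 19) = 67184: x ≡ 53241 (mod 67184).
Verify against each original: 53241 mod 13 = 6, 53241 mod 17 = 14, 53241 mod 16 = 9, 53241 mod 19 = 3.

x ≡ 53241 (mod 67184).


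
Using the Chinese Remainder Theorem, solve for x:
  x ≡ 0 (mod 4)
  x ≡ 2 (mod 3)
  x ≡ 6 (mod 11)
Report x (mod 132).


Moduli 4, 3, 11 are pairwise coprime; by CRT there is a unique solution modulo M = 4 · 3 · 11 = 132.
Solve pairwise, accumulating the modulus:
  Start with x ≡ 0 (mod 4).
  Combine with x ≡ 2 (mod 3): since gcd(4, 3) = 1, we get a unique residue mod 12.
    Write x = 0 + 4·t and substitute into x ≡ 2 (mod 3): 4·t ≡ 2 − 0 = 2 (mod 3).
    Reduce coefficients mod 3: 1·t ≡ 2 (mod 3).
    So t ≡ 2 (mod 3).
    Then x = 0 + 4·2 = 8, valid modulo lcm(4, 3) = 12: x ≡ 8 (mod 12).
  Combine with x ≡ 6 (mod 11): since gcd(12, 11) = 1, we get a unique residue mod 132.
    Write x = 8 + 12·t and substitute into x ≡ 6 (mod 11): 12·t ≡ 6 − 8 = -2 (mod 11).
    Reduce coefficients mod 11: 1·t ≡ 9 (mod 11).
    So t ≡ 9 (mod 11).
    Then x = 8 + 12·9 = 116, valid modulo lcm(12, 11) = 132: x ≡ 116 (mod 132).
Verify: 116 mod 4 = 0 ✓, 116 mod 3 = 2 ✓, 116 mod 11 = 6 ✓.

x ≡ 116 (mod 132).


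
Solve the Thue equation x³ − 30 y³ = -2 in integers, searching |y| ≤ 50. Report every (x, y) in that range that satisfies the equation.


The equation is x³ - 30y³ = -2. For fixed y, x³ = 30·y³ − 2, so a solution requires the RHS to be a perfect cube.
Strategy: iterate y from -50 to 50, compute RHS = 30·y³ − 2, and check whether it is a (positive or negative) perfect cube.
Check small values of y:
  y = 0: RHS = -2 is not a perfect cube.
  y = 1: RHS = 28 is not a perfect cube.
  y = -1: RHS = -32 is not a perfect cube.
  y = 2: RHS = 238 is not a perfect cube.
  y = -2: RHS = -242 is not a perfect cube.
  y = 3: RHS = 808 is not a perfect cube.
  y = -3: RHS = -812 is not a perfect cube.
Continuing the search up to |y| = 50 finds no solutions either.
No (x, y) in the scanned range satisfies the equation.

No integer solutions with |y| ≤ 50.


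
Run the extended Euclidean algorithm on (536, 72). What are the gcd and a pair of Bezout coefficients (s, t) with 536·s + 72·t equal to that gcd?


Euclidean algorithm on (536, 72) — divide until remainder is 0:
  536 = 7 · 72 + 32
  72 = 2 · 32 + 8
  32 = 4 · 8 + 0
gcd(536, 72) = 8.
Track Bezout coefficients alongside the remainders: start with r₀ = 536 = a·1 + b·0 (s = 1, t = 0) and r₁ = 72 = a·0 + b·1 (s = 0, t = 1); each new remainder r_{k+1} = r_{k-1} − q_k·r_k inherits s_{k+1} = s_{k-1} − q_k·s_k, t_{k+1} = t_{k-1} − q_k·t_k, so r_k = a·s_k + b·t_k at every step:
  q = 7: r = 32, s = 1 − 7·0 = 1, t = 0 − 7·1 = -7  (check: 536·1 + 72·(-7) = 32)
  q = 2: r = 8, s = 0 − 2·1 = -2, t = 1 − 2·(-7) = 15  (check: 536·(-2) + 72·15 = 8)
The row with r = 8 (the gcd) gives the Bezout coefficients s = -2, t = 15.
Result: 536 · (-2) + 72 · (15) = 8.

gcd(536, 72) = 8; s = -2, t = 15 (check: 536·(-2) + 72·15 = 8).


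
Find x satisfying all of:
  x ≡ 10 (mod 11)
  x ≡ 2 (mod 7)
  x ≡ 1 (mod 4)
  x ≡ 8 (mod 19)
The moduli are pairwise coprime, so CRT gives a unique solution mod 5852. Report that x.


Product of moduli M = 11 · 7 · 4 · 19 = 5852.
Merge one congruence at a time:
  Start: x ≡ 10 (mod 11).
  Combine with x ≡ 2 (mod 7); new modulus lcm = 77.
    Write x = 10 + 11·t and substitute into x ≡ 2 (mod 7): 11·t ≡ 2 − 10 = -8 (mod 7).
    Reduce coefficients mod 7: 4·t ≡ 6 (mod 7).
    The inverse of 4 mod 7 is 2 (since 4·2 = 8 = 1·7 + 1), so t ≡ 2·6 = 12 ≡ 5 (mod 7).
    Then x = 10 + 11·5 = 65, valid modulo lcm(11, 7) = 77: x ≡ 65 (mod 77).
  Combine with x ≡ 1 (mod 4); new modulus lcm = 308.
    Write x = 65 + 77·t and substitute into x ≡ 1 (mod 4): 77·t ≡ 1 − 65 = -64 (mod 4).
    Reduce coefficients mod 4: 1·t ≡ 0 (mod 4).
    So t ≡ 0 (mod 4).
    Then x = 65 + 77·0 = 65, valid modulo lcm(77, 4) = 308: x ≡ 65 (mod 308).
  Combine with x ≡ 8 (mod 19); new modulus lcm = 5852.
    Write x = 65 + 308·t and substitute into x ≡ 8 (mod 19): 308·t ≡ 8 − 65 = -57 (mod 19).
    Reduce coefficients mod 19: 4·t ≡ 0 (mod 19).
    The inverse of 4 mod 19 is 5 (since 4·5 = 20 = 1·19 + 1), so t ≡ 5·0 = 0 ≡ 0 (mod 19).
    Then x = 65 + 308·0 = 65, valid modulo lcm(308, 19) = 5852: x ≡ 65 (mod 5852).
Verify against each original: 65 mod 11 = 10, 65 mod 7 = 2, 65 mod 4 = 1, 65 mod 19 = 8.

x ≡ 65 (mod 5852).


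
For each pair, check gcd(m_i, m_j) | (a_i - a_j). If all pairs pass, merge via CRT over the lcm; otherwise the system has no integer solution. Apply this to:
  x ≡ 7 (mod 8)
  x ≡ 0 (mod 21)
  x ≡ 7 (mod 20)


Moduli 8, 21, 20 are not pairwise coprime, so CRT works modulo lcm(m_i) when all pairwise compatibility conditions hold.
Pairwise compatibility: gcd(m_i, m_j) must divide a_i - a_j for every pair.
Merge one congruence at a time:
  Start: x ≡ 7 (mod 8).
  Combine with x ≡ 0 (mod 21): gcd(8, 21) = 1; 0 - 7 = -7, which IS divisible by 1, so compatible.
    Write x = 7 + 8·t and substitute into x ≡ 0 (mod 21): 8·t ≡ 0 − 7 = -7 (mod 21).
    Reduce coefficients mod 21: 8·t ≡ 14 (mod 21).
    The inverse of 8 mod 21 is 8 (since 8·8 = 64 = 3·21 + 1), so t ≡ 8·14 = 112 ≡ 7 (mod 21).
    Then x = 7 + 8·7 = 63, valid modulo lcm(8, 21) = 168: x ≡ 63 (mod 168).
  Combine with x ≡ 7 (mod 20): gcd(168, 20) = 4; 7 - 63 = -56, which IS divisible by 4, so compatible.
    Write x = 63 + 168·t and substitute into x ≡ 7 (mod 20): 168·t ≡ 7 − 63 = -56 (mod 20).
    Divide the congruence (and modulus) by g = 4: 42·t ≡ -14 (mod 5).
    Reduce coefficients mod 5: 2·t ≡ 1 (mod 5).
    The inverse of 2 mod 5 is 3 (since 2·3 = 6 = 1·5 + 1), so t ≡ 3·1 = 3 ≡ 3 (mod 5).
    Then x = 63 + 168·3 = 567, valid modulo lcm(168, 20) = 840: x ≡ 567 (mod 840).
Verify: 567 mod 8 = 7, 567 mod 21 = 0, 567 mod 20 = 7.

x ≡ 567 (mod 840).


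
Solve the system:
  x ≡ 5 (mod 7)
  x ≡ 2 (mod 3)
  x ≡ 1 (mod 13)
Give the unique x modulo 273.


Moduli 7, 3, 13 are pairwise coprime; by CRT there is a unique solution modulo M = 7 · 3 · 13 = 273.
Solve pairwise, accumulating the modulus:
  Start with x ≡ 5 (mod 7).
  Combine with x ≡ 2 (mod 3): since gcd(7, 3) = 1, we get a unique residue mod 21.
    Write x = 5 + 7·t and substitute into x ≡ 2 (mod 3): 7·t ≡ 2 − 5 = -3 (mod 3).
    Reduce coefficients mod 3: 1·t ≡ 0 (mod 3).
    So t ≡ 0 (mod 3).
    Then x = 5 + 7·0 = 5, valid modulo lcm(7, 3) = 21: x ≡ 5 (mod 21).
  Combine with x ≡ 1 (mod 13): since gcd(21, 13) = 1, we get a unique residue mod 273.
    Write x = 5 + 21·t and substitute into x ≡ 1 (mod 13): 21·t ≡ 1 − 5 = -4 (mod 13).
    Reduce coefficients mod 13: 8·t ≡ 9 (mod 13).
    The inverse of 8 mod 13 is 5 (since 8·5 = 40 = 3·13 + 1), so t ≡ 5·9 = 45 ≡ 6 (mod 13).
    Then x = 5 + 21·6 = 131, valid modulo lcm(21, 13) = 273: x ≡ 131 (mod 273).
Verify: 131 mod 7 = 5 ✓, 131 mod 3 = 2 ✓, 131 mod 13 = 1 ✓.

x ≡ 131 (mod 273).


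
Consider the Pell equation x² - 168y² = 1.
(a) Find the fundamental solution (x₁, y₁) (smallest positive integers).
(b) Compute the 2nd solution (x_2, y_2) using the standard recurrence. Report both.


Step 1: Find the fundamental solution (x₁, y₁) of x² - 168y² = 1.
  Expand √168 as a continued fraction. a₀ = ⌊√168⌋ = 12; iterate m_{k+1} = d_k·a_k − m_k, d_{k+1} = (168 − m_{k+1}²)/d_k, a_{k+1} = ⌊(a₀ + m_{k+1})/d_{k+1}⌋ (starting m₀ = 0, d₀ = 1), with convergents p_k = a_k·p_{k-1} + p_{k-2}, q_k = a_k·q_{k-1} + q_{k-2} (p₋₁ = 1, q₋₁ = 0):
  k = 0: a₀ = 12; p₀/q₀ = 12/1; p₀² − 168·q₀² = 144 − 168 = -24.
  k = 1: m = 12, d = 24, a = ⌊(12 + 12)/24⌋ = 1; p/q = (1·12 + 1)/(1·1 + 0) = 13/1; p² − 168·q² = 169 − 168 = 1.
  The first convergent with p² − 168·q² = 1 gives the fundamental solution (x₁, y₁) = (13, 1).
Step 2: Apply the recurrence (x_{n+1}, y_{n+1}) = (x₁x_n + 168y₁y_n, x₁y_n + y₁x_n) repeatedly.
  From (x_1, y_1) = (13, 1): x_2 = 13·13 + 168·1·1 = 337; y_2 = 13·1 + 1·13 = 26.
Step 3: Verify x_2² - 168·y_2² = 113569 - 113568 = 1 (should be 1). ✓

(x_1, y_1) = (13, 1); (x_2, y_2) = (337, 26).


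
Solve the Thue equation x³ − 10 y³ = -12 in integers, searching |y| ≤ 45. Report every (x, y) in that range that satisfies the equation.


The equation is x³ - 10y³ = -12. For fixed y, x³ = 10·y³ − 12, so a solution requires the RHS to be a perfect cube.
Strategy: iterate y from -45 to 45, compute RHS = 10·y³ − 12, and check whether it is a (positive or negative) perfect cube.
Check small values of y:
  y = 0: RHS = -12 is not a perfect cube.
  y = 1: RHS = -2 is not a perfect cube.
  y = -1: RHS = -22 is not a perfect cube.
  y = 2: RHS = 68 is not a perfect cube.
  y = -2: RHS = -92 is not a perfect cube.
  y = 3: RHS = 258 is not a perfect cube.
  y = -3: RHS = -282 is not a perfect cube.
Continuing the search up to |y| = 45 finds no solutions either.
No (x, y) in the scanned range satisfies the equation.

No integer solutions with |y| ≤ 45.


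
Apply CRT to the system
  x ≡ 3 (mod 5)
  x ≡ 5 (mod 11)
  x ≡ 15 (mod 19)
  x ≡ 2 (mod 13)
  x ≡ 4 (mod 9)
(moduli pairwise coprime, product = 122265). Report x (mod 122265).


Product of moduli M = 5 · 11 · 19 · 13 · 9 = 122265.
Merge one congruence at a time:
  Start: x ≡ 3 (mod 5).
  Combine with x ≡ 5 (mod 11); new modulus lcm = 55.
    Write x = 3 + 5·t and substitute into x ≡ 5 (mod 11): 5·t ≡ 5 − 3 = 2 (mod 11).
    The inverse of 5 mod 11 is 9 (since 5·9 = 45 = 4·11 + 1), so t ≡ 9·2 = 18 ≡ 7 (mod 11).
    Then x = 3 + 5·7 = 38, valid modulo lcm(5, 11) = 55: x ≡ 38 (mod 55).
  Combine with x ≡ 15 (mod 19); new modulus lcm = 1045.
    Write x = 38 + 55·t and substitute into x ≡ 15 (mod 19): 55·t ≡ 15 − 38 = -23 (mod 19).
    Reduce coefficients mod 19: 17·t ≡ 15 (mod 19).
    The inverse of 17 mod 19 is 9 (since 17·9 = 153 = 8·19 + 1), so t ≡ 9·15 = 135 ≡ 2 (mod 19).
    Then x = 38 + 55·2 = 148, valid modulo lcm(55, 19) = 1045: x ≡ 148 (mod 1045).
  Combine with x ≡ 2 (mod 13); new modulus lcm = 13585.
    Write x = 148 + 1045·t and substitute into x ≡ 2 (mod 13): 1045·t ≡ 2 − 148 = -146 (mod 13).
    Reduce coefficients mod 13: 5·t ≡ 10 (mod 13).
    The inverse of 5 mod 13 is 8 (since 5·8 = 40 = 3·13 + 1), so t ≡ 8·10 = 80 ≡ 2 (mod 13).
    Then x = 148 + 1045·2 = 2238, valid modulo lcm(1045, 13) = 13585: x ≡ 2238 (mod 13585).
  Combine with x ≡ 4 (mod 9); new modulus lcm = 122265.
    Write x = 2238 + 13585·t and substitute into x ≡ 4 (mod 9): 13585·t ≡ 4 − 2238 = -2234 (mod 9).
    Reduce coefficients mod 9: 4·t ≡ 7 (mod 9).
    The inverse of 4 mod 9 is 7 (since 4·7 = 28 = 3·9 + 1), so t ≡ 7·7 = 49 ≡ 4 (mod 9).
    Then x = 2238 + 13585·4 = 56578, valid modulo lcm(13585, 9) = 122265: x ≡ 56578 (mod 122265).
Verify against each original: 56578 mod 5 = 3, 56578 mod 11 = 5, 56578 mod 19 = 15, 56578 mod 13 = 2, 56578 mod 9 = 4.

x ≡ 56578 (mod 122265).


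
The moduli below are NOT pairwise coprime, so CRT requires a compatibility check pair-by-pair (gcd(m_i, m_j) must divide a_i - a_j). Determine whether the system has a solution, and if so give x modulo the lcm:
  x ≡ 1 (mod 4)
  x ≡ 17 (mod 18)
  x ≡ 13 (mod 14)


Moduli 4, 18, 14 are not pairwise coprime, so CRT works modulo lcm(m_i) when all pairwise compatibility conditions hold.
Pairwise compatibility: gcd(m_i, m_j) must divide a_i - a_j for every pair.
Merge one congruence at a time:
  Start: x ≡ 1 (mod 4).
  Combine with x ≡ 17 (mod 18): gcd(4, 18) = 2; 17 - 1 = 16, which IS divisible by 2, so compatible.
    Write x = 1 + 4·t and substitute into x ≡ 17 (mod 18): 4·t ≡ 17 − 1 = 16 (mod 18).
    Divide the congruence (and modulus) by g = 2: 2·t ≡ 8 (mod 9).
    The inverse of 2 mod 9 is 5 (since 2·5 = 10 = 1·9 + 1), so t ≡ 5·8 = 40 ≡ 4 (mod 9).
    Then x = 1 + 4·4 = 17, valid modulo lcm(4, 18) = 36: x ≡ 17 (mod 36).
  Combine with x ≡ 13 (mod 14): gcd(36, 14) = 2; 13 - 17 = -4, which IS divisible by 2, so compatible.
    Write x = 17 + 36·t and substitute into x ≡ 13 (mod 14): 36·t ≡ 13 − 17 = -4 (mod 14).
    Divide the congruence (and modulus) by g = 2: 18·t ≡ -2 (mod 7).
    Reduce coefficients mod 7: 4·t ≡ 5 (mod 7).
    The inverse of 4 mod 7 is 2 (since 4·2 = 8 = 1·7 + 1), so t ≡ 2·5 = 10 ≡ 3 (mod 7).
    Then x = 17 + 36·3 = 125, valid modulo lcm(36, 14) = 252: x ≡ 125 (mod 252).
Verify: 125 mod 4 = 1, 125 mod 18 = 17, 125 mod 14 = 13.

x ≡ 125 (mod 252).


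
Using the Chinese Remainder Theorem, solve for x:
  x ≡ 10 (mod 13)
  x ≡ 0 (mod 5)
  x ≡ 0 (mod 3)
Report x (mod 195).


Moduli 13, 5, 3 are pairwise coprime; by CRT there is a unique solution modulo M = 13 · 5 · 3 = 195.
Solve pairwise, accumulating the modulus:
  Start with x ≡ 10 (mod 13).
  Combine with x ≡ 0 (mod 5): since gcd(13, 5) = 1, we get a unique residue mod 65.
    Write x = 10 + 13·t and substitute into x ≡ 0 (mod 5): 13·t ≡ 0 − 10 = -10 (mod 5).
    Reduce coefficients mod 5: 3·t ≡ 0 (mod 5).
    The inverse of 3 mod 5 is 2 (since 3·2 = 6 = 1·5 + 1), so t ≡ 2·0 = 0 ≡ 0 (mod 5).
    Then x = 10 + 13·0 = 10, valid modulo lcm(13, 5) = 65: x ≡ 10 (mod 65).
  Combine with x ≡ 0 (mod 3): since gcd(65, 3) = 1, we get a unique residue mod 195.
    Write x = 10 + 65·t and substitute into x ≡ 0 (mod 3): 65·t ≡ 0 − 10 = -10 (mod 3).
    Reduce coefficients mod 3: 2·t ≡ 2 (mod 3).
    The inverse of 2 mod 3 is 2 (since 2·2 = 4 = 1·3 + 1), so t ≡ 2·2 = 4 ≡ 1 (mod 3).
    Then x = 10 + 65·1 = 75, valid modulo lcm(65, 3) = 195: x ≡ 75 (mod 195).
Verify: 75 mod 13 = 10 ✓, 75 mod 5 = 0 ✓, 75 mod 3 = 0 ✓.

x ≡ 75 (mod 195).


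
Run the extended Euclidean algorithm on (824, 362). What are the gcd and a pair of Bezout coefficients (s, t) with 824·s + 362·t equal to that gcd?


Euclidean algorithm on (824, 362) — divide until remainder is 0:
  824 = 2 · 362 + 100
  362 = 3 · 100 + 62
  100 = 1 · 62 + 38
  62 = 1 · 38 + 24
  38 = 1 · 24 + 14
  24 = 1 · 14 + 10
  14 = 1 · 10 + 4
  10 = 2 · 4 + 2
  4 = 2 · 2 + 0
gcd(824, 362) = 2.
Track Bezout coefficients alongside the remainders: start with r₀ = 824 = a·1 + b·0 (s = 1, t = 0) and r₁ = 362 = a·0 + b·1 (s = 0, t = 1); each new remainder r_{k+1} = r_{k-1} − q_k·r_k inherits s_{k+1} = s_{k-1} − q_k·s_k, t_{k+1} = t_{k-1} − q_k·t_k, so r_k = a·s_k + b·t_k at every step:
  q = 2: r = 100, s = 1 − 2·0 = 1, t = 0 − 2·1 = -2  (check: 824·1 + 362·(-2) = 100)
  q = 3: r = 62, s = 0 − 3·1 = -3, t = 1 − 3·(-2) = 7  (check: 824·(-3) + 362·7 = 62)
  q = 1: r = 38, s = 1 − 1·(-3) = 4, t = -2 − 1·7 = -9  (check: 824·4 + 362·(-9) = 38)
  q = 1: r = 24, s = -3 − 1·4 = -7, t = 7 − 1·(-9) = 16  (check: 824·(-7) + 362·16 = 24)
  q = 1: r = 14, s = 4 − 1·(-7) = 11, t = -9 − 1·16 = -25  (check: 824·11 + 362·(-25) = 14)
  q = 1: r = 10, s = -7 − 1·11 = -18, t = 16 − 1·(-25) = 41  (check: 824·(-18) + 362·41 = 10)
  q = 1: r = 4, s = 11 − 1·(-18) = 29, t = -25 − 1·41 = -66  (check: 824·29 + 362·(-66) = 4)
  q = 2: r = 2, s = -18 − 2·29 = -76, t = 41 − 2·(-66) = 173  (check: 824·(-76) + 362·173 = 2)
The row with r = 2 (the gcd) gives the Bezout coefficients s = -76, t = 173.
Result: 824 · (-76) + 362 · (173) = 2.

gcd(824, 362) = 2; s = -76, t = 173 (check: 824·(-76) + 362·173 = 2).


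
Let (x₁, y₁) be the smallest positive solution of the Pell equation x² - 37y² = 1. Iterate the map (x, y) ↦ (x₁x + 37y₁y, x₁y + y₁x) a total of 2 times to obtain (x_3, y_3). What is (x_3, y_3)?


Step 1: Find the fundamental solution (x₁, y₁) of x² - 37y² = 1.
  Expand √37 as a continued fraction. a₀ = ⌊√37⌋ = 6; iterate m_{k+1} = d_k·a_k − m_k, d_{k+1} = (37 − m_{k+1}²)/d_k, a_{k+1} = ⌊(a₀ + m_{k+1})/d_{k+1}⌋ (starting m₀ = 0, d₀ = 1), with convergents p_k = a_k·p_{k-1} + p_{k-2}, q_k = a_k·q_{k-1} + q_{k-2} (p₋₁ = 1, q₋₁ = 0):
  k = 0: a₀ = 6; p₀/q₀ = 6/1; p₀² − 37·q₀² = 36 − 37 = -1.
  k = 1: m = 6, d = 1, a = ⌊(6 + 6)/1⌋ = 12; p/q = (12·6 + 1)/(12·1 + 0) = 73/12; p² − 37·q² = 5329 − 5328 = 1.
  The first convergent with p² − 37·q² = 1 gives the fundamental solution (x₁, y₁) = (73, 12).
Step 2: Apply the recurrence (x_{n+1}, y_{n+1}) = (x₁x_n + 37y₁y_n, x₁y_n + y₁x_n) repeatedly.
  From (x_1, y_1) = (73, 12): x_2 = 73·73 + 37·12·12 = 10657; y_2 = 73·12 + 12·73 = 1752.
  From (x_2, y_2) = (10657, 1752): x_3 = 73·10657 + 37·12·1752 = 1555849; y_3 = 73·1752 + 12·10657 = 255780.
Step 3: Verify x_3² - 37·y_3² = 2420666110801 - 2420666110800 = 1 (should be 1). ✓

(x_1, y_1) = (73, 12); (x_3, y_3) = (1555849, 255780).


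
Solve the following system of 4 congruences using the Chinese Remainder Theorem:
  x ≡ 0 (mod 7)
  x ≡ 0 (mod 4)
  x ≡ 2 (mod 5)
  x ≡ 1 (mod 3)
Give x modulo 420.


Product of moduli M = 7 · 4 · 5 · 3 = 420.
Merge one congruence at a time:
  Start: x ≡ 0 (mod 7).
  Combine with x ≡ 0 (mod 4); new modulus lcm = 28.
    Write x = 0 + 7·t and substitute into x ≡ 0 (mod 4): 7·t ≡ 0 − 0 = 0 (mod 4).
    Reduce coefficients mod 4: 3·t ≡ 0 (mod 4).
    The inverse of 3 mod 4 is 3 (since 3·3 = 9 = 2·4 + 1), so t ≡ 3·0 = 0 ≡ 0 (mod 4).
    Then x = 0 + 7·0 = 0, valid modulo lcm(7, 4) = 28: x ≡ 0 (mod 28).
  Combine with x ≡ 2 (mod 5); new modulus lcm = 140.
    Write x = 0 + 28·t and substitute into x ≡ 2 (mod 5): 28·t ≡ 2 − 0 = 2 (mod 5).
    Reduce coefficients mod 5: 3·t ≡ 2 (mod 5).
    The inverse of 3 mod 5 is 2 (since 3·2 = 6 = 1·5 + 1), so t ≡ 2·2 = 4 ≡ 4 (mod 5).
    Then x = 0 + 28·4 = 112, valid modulo lcm(28, 5) = 140: x ≡ 112 (mod 140).
  Combine with x ≡ 1 (mod 3); new modulus lcm = 420.
    Write x = 112 + 140·t and substitute into x ≡ 1 (mod 3): 140·t ≡ 1 − 112 = -111 (mod 3).
    Reduce coefficients mod 3: 2·t ≡ 0 (mod 3).
    The inverse of 2 mod 3 is 2 (since 2·2 = 4 = 1·3 + 1), so t ≡ 2·0 = 0 ≡ 0 (mod 3).
    Then x = 112 + 140·0 = 112, valid modulo lcm(140, 3) = 420: x ≡ 112 (mod 420).
Verify against each original: 112 mod 7 = 0, 112 mod 4 = 0, 112 mod 5 = 2, 112 mod 3 = 1.

x ≡ 112 (mod 420).


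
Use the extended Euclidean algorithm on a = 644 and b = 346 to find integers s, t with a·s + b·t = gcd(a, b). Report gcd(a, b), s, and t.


Euclidean algorithm on (644, 346) — divide until remainder is 0:
  644 = 1 · 346 + 298
  346 = 1 · 298 + 48
  298 = 6 · 48 + 10
  48 = 4 · 10 + 8
  10 = 1 · 8 + 2
  8 = 4 · 2 + 0
gcd(644, 346) = 2.
Track Bezout coefficients alongside the remainders: start with r₀ = 644 = a·1 + b·0 (s = 1, t = 0) and r₁ = 346 = a·0 + b·1 (s = 0, t = 1); each new remainder r_{k+1} = r_{k-1} − q_k·r_k inherits s_{k+1} = s_{k-1} − q_k·s_k, t_{k+1} = t_{k-1} − q_k·t_k, so r_k = a·s_k + b·t_k at every step:
  q = 1: r = 298, s = 1 − 1·0 = 1, t = 0 − 1·1 = -1  (check: 644·1 + 346·(-1) = 298)
  q = 1: r = 48, s = 0 − 1·1 = -1, t = 1 − 1·(-1) = 2  (check: 644·(-1) + 346·2 = 48)
  q = 6: r = 10, s = 1 − 6·(-1) = 7, t = -1 − 6·2 = -13  (check: 644·7 + 346·(-13) = 10)
  q = 4: r = 8, s = -1 − 4·7 = -29, t = 2 − 4·(-13) = 54  (check: 644·(-29) + 346·54 = 8)
  q = 1: r = 2, s = 7 − 1·(-29) = 36, t = -13 − 1·54 = -67  (check: 644·36 + 346·(-67) = 2)
The row with r = 2 (the gcd) gives the Bezout coefficients s = 36, t = -67.
Result: 644 · (36) + 346 · (-67) = 2.

gcd(644, 346) = 2; s = 36, t = -67 (check: 644·36 + 346·(-67) = 2).


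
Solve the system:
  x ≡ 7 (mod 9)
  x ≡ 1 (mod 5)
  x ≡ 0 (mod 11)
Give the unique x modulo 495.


Moduli 9, 5, 11 are pairwise coprime; by CRT there is a unique solution modulo M = 9 · 5 · 11 = 495.
Solve pairwise, accumulating the modulus:
  Start with x ≡ 7 (mod 9).
  Combine with x ≡ 1 (mod 5): since gcd(9, 5) = 1, we get a unique residue mod 45.
    Write x = 7 + 9·t and substitute into x ≡ 1 (mod 5): 9·t ≡ 1 − 7 = -6 (mod 5).
    Reduce coefficients mod 5: 4·t ≡ 4 (mod 5).
    The inverse of 4 mod 5 is 4 (since 4·4 = 16 = 3·5 + 1), so t ≡ 4·4 = 16 ≡ 1 (mod 5).
    Then x = 7 + 9·1 = 16, valid modulo lcm(9, 5) = 45: x ≡ 16 (mod 45).
  Combine with x ≡ 0 (mod 11): since gcd(45, 11) = 1, we get a unique residue mod 495.
    Write x = 16 + 45·t and substitute into x ≡ 0 (mod 11): 45·t ≡ 0 − 16 = -16 (mod 11).
    Reduce coefficients mod 11: 1·t ≡ 6 (mod 11).
    So t ≡ 6 (mod 11).
    Then x = 16 + 45·6 = 286, valid modulo lcm(45, 11) = 495: x ≡ 286 (mod 495).
Verify: 286 mod 9 = 7 ✓, 286 mod 5 = 1 ✓, 286 mod 11 = 0 ✓.

x ≡ 286 (mod 495).


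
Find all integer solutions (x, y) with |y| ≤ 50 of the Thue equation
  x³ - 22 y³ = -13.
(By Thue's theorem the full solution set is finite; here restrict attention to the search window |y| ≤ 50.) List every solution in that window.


The equation is x³ - 22y³ = -13. For fixed y, x³ = 22·y³ − 13, so a solution requires the RHS to be a perfect cube.
Strategy: iterate y from -50 to 50, compute RHS = 22·y³ − 13, and check whether it is a (positive or negative) perfect cube.
Check small values of y:
  y = 0: RHS = -13 is not a perfect cube.
  y = 1: RHS = 9 is not a perfect cube.
  y = -1: RHS = -35 is not a perfect cube.
  y = 2: RHS = 163 is not a perfect cube.
  y = -2: RHS = -189 is not a perfect cube.
  y = 3: RHS = 581 is not a perfect cube.
  y = -3: RHS = -607 is not a perfect cube.
Continuing the search up to |y| = 50 finds no solutions either.
No (x, y) in the scanned range satisfies the equation.

No integer solutions with |y| ≤ 50.


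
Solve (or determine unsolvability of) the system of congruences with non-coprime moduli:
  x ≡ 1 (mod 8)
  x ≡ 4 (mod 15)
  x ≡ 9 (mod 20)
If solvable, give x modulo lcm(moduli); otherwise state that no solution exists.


Moduli 8, 15, 20 are not pairwise coprime, so CRT works modulo lcm(m_i) when all pairwise compatibility conditions hold.
Pairwise compatibility: gcd(m_i, m_j) must divide a_i - a_j for every pair.
Merge one congruence at a time:
  Start: x ≡ 1 (mod 8).
  Combine with x ≡ 4 (mod 15): gcd(8, 15) = 1; 4 - 1 = 3, which IS divisible by 1, so compatible.
    Write x = 1 + 8·t and substitute into x ≡ 4 (mod 15): 8·t ≡ 4 − 1 = 3 (mod 15).
    The inverse of 8 mod 15 is 2 (since 8·2 = 16 = 1·15 + 1), so t ≡ 2·3 = 6 ≡ 6 (mod 15).
    Then x = 1 + 8·6 = 49, valid modulo lcm(8, 15) = 120: x ≡ 49 (mod 120).
  Combine with x ≡ 9 (mod 20): gcd(120, 20) = 20; 9 - 49 = -40, which IS divisible by 20, so compatible.
    Write x = 49 + 120·t and substitute into x ≡ 9 (mod 20): 120·t ≡ 9 − 49 = -40 (mod 20).
    Divide the congruence (and modulus) by g = 20: 6·t ≡ -2 (mod 1).
    Modulo 1 every t works; take t = 0.
    Then x = 49 + 120·0 = 49, valid modulo lcm(120, 20) = 120: x ≡ 49 (mod 120).
Verify: 49 mod 8 = 1, 49 mod 15 = 4, 49 mod 20 = 9.

x ≡ 49 (mod 120).


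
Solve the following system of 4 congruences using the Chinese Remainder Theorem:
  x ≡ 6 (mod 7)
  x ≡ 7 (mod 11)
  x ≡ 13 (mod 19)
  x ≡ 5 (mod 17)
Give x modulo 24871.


Product of moduli M = 7 · 11 · 19 · 17 = 24871.
Merge one congruence at a time:
  Start: x ≡ 6 (mod 7).
  Combine with x ≡ 7 (mod 11); new modulus lcm = 77.
    Write x = 6 + 7·t and substitute into x ≡ 7 (mod 11): 7·t ≡ 7 − 6 = 1 (mod 11).
    The inverse of 7 mod 11 is 8 (since 7·8 = 56 = 5·11 + 1), so t ≡ 8·1 = 8 ≡ 8 (mod 11).
    Then x = 6 + 7·8 = 62, valid modulo lcm(7, 11) = 77: x ≡ 62 (mod 77).
  Combine with x ≡ 13 (mod 19); new modulus lcm = 1463.
    Write x = 62 + 77·t and substitute into x ≡ 13 (mod 19): 77·t ≡ 13 − 62 = -49 (mod 19).
    Reduce coefficients mod 19: 1·t ≡ 8 (mod 19).
    So t ≡ 8 (mod 19).
    Then x = 62 + 77·8 = 678, valid modulo lcm(77, 19) = 1463: x ≡ 678 (mod 1463).
  Combine with x ≡ 5 (mod 17); new modulus lcm = 24871.
    Write x = 678 + 1463·t and substitute into x ≡ 5 (mod 17): 1463·t ≡ 5 − 678 = -673 (mod 17).
    Reduce coefficients mod 17: 1·t ≡ 7 (mod 17).
    So t ≡ 7 (mod 17).
    Then x = 678 + 1463·7 = 10919, valid modulo lcm(1463, 17) = 24871: x ≡ 10919 (mod 24871).
Verify against each original: 10919 mod 7 = 6, 10919 mod 11 = 7, 10919 mod 19 = 13, 10919 mod 17 = 5.

x ≡ 10919 (mod 24871).


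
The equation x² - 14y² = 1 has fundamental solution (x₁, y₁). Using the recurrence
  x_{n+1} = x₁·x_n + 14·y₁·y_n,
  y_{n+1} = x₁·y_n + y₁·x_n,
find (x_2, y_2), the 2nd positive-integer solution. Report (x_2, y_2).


Step 1: Find the fundamental solution (x₁, y₁) of x² - 14y² = 1.
  Expand √14 as a continued fraction. a₀ = ⌊√14⌋ = 3; iterate m_{k+1} = d_k·a_k − m_k, d_{k+1} = (14 − m_{k+1}²)/d_k, a_{k+1} = ⌊(a₀ + m_{k+1})/d_{k+1}⌋ (starting m₀ = 0, d₀ = 1), with convergents p_k = a_k·p_{k-1} + p_{k-2}, q_k = a_k·q_{k-1} + q_{k-2} (p₋₁ = 1, q₋₁ = 0):
  k = 0: a₀ = 3; p₀/q₀ = 3/1; p₀² − 14·q₀² = 9 − 14 = -5.
  k = 1: m = 3, d = 5, a = ⌊(3 + 3)/5⌋ = 1; p/q = (1·3 + 1)/(1·1 + 0) = 4/1; p² − 14·q² = 16 − 14 = 2.
  k = 2: m = 2, d = 2, a = ⌊(3 + 2)/2⌋ = 2; p/q = (2·4 + 3)/(2·1 + 1) = 11/3; p² − 14·q² = 121 − 126 = -5.
  k = 3: m = 2, d = 5, a = ⌊(3 + 2)/5⌋ = 1; p/q = (1·11 + 4)/(1·3 + 1) = 15/4; p² − 14·q² = 225 − 224 = 1.
  The first convergent with p² − 14·q² = 1 gives the fundamental solution (x₁, y₁) = (15, 4).
Step 2: Apply the recurrence (x_{n+1}, y_{n+1}) = (x₁x_n + 14y₁y_n, x₁y_n + y₁x_n) repeatedly.
  From (x_1, y_1) = (15, 4): x_2 = 15·15 + 14·4·4 = 449; y_2 = 15·4 + 4·15 = 120.
Step 3: Verify x_2² - 14·y_2² = 201601 - 201600 = 1 (should be 1). ✓

(x_1, y_1) = (15, 4); (x_2, y_2) = (449, 120).


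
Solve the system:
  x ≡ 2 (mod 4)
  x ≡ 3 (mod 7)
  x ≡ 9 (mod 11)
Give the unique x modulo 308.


Moduli 4, 7, 11 are pairwise coprime; by CRT there is a unique solution modulo M = 4 · 7 · 11 = 308.
Solve pairwise, accumulating the modulus:
  Start with x ≡ 2 (mod 4).
  Combine with x ≡ 3 (mod 7): since gcd(4, 7) = 1, we get a unique residue mod 28.
    Write x = 2 + 4·t and substitute into x ≡ 3 (mod 7): 4·t ≡ 3 − 2 = 1 (mod 7).
    The inverse of 4 mod 7 is 2 (since 4·2 = 8 = 1·7 + 1), so t ≡ 2·1 = 2 ≡ 2 (mod 7).
    Then x = 2 + 4·2 = 10, valid modulo lcm(4, 7) = 28: x ≡ 10 (mod 28).
  Combine with x ≡ 9 (mod 11): since gcd(28, 11) = 1, we get a unique residue mod 308.
    Write x = 10 + 28·t and substitute into x ≡ 9 (mod 11): 28·t ≡ 9 − 10 = -1 (mod 11).
    Reduce coefficients mod 11: 6·t ≡ 10 (mod 11).
    The inverse of 6 mod 11 is 2 (since 6·2 = 12 = 1·11 + 1), so t ≡ 2·10 = 20 ≡ 9 (mod 11).
    Then x = 10 + 28·9 = 262, valid modulo lcm(28, 11) = 308: x ≡ 262 (mod 308).
Verify: 262 mod 4 = 2 ✓, 262 mod 7 = 3 ✓, 262 mod 11 = 9 ✓.

x ≡ 262 (mod 308).
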